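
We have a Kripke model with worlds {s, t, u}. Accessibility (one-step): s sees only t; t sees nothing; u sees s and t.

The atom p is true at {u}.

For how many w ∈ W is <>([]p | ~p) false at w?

s: successors {t}; []p | ~p there: t:T. ✓
t: no successors, so <>([]p | ~p) fails. ✗
u: successors {s, t}; []p | ~p there: s:T, t:T. ✓
Satisfying worlds: {s, u}.
So <>([]p | ~p) fails at the other 1 world.

1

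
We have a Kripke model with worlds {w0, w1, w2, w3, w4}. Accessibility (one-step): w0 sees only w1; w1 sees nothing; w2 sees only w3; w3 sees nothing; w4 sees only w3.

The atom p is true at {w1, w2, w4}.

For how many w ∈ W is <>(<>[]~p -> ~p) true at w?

w0: successors {w1}; <>[]~p -> ~p there: w1:T. ✓
w1: no successors, so <>(<>[]~p -> ~p) fails. ✗
w2: successors {w3}; <>[]~p -> ~p there: w3:T. ✓
w3: no successors, so <>(<>[]~p -> ~p) fails. ✗
w4: successors {w3}; <>[]~p -> ~p there: w3:T. ✓
Satisfying worlds: {w0, w2, w4}.

3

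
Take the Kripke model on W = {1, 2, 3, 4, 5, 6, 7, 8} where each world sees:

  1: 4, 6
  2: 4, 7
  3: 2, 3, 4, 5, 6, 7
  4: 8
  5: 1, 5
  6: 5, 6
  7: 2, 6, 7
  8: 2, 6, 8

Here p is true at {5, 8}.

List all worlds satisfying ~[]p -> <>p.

1: ~[]p is T, <>p is F. ✗
2: ~[]p is T, <>p is F. ✗
3: ~[]p is T, <>p is T. ✓
4: ~[]p is F, <>p is T. ✓
5: ~[]p is T, <>p is T. ✓
6: ~[]p is T, <>p is T. ✓
7: ~[]p is T, <>p is F. ✗
8: ~[]p is T, <>p is T. ✓

{3, 4, 5, 6, 8}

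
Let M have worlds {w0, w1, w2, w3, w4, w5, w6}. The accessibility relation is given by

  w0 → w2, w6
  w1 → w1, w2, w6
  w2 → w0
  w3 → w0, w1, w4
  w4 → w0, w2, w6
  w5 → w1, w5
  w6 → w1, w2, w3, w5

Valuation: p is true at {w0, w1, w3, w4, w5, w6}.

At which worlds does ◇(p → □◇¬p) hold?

w0: successors {w2, w6}; p → □◇¬p there: w2:T, w6:F. ✓
w1: successors {w1, w2, w6}; p → □◇¬p there: w1:F, w2:T, w6:F. ✓
w2: successors {w0}; p → □◇¬p there: w0:F. ✗
w3: successors {w0, w1, w4}; p → □◇¬p there: w0:F, w1:F, w4:F. ✗
w4: successors {w0, w2, w6}; p → □◇¬p there: w0:F, w2:T, w6:F. ✓
w5: successors {w1, w5}; p → □◇¬p there: w1:F, w5:F. ✗
w6: successors {w1, w2, w3, w5}; p → □◇¬p there: w1:F, w2:T, w3:T, w5:F. ✓

{w0, w1, w4, w6}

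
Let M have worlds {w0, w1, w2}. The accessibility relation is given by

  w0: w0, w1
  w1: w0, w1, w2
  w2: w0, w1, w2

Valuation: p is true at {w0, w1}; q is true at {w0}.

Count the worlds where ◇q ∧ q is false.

w0: ◇q is T, q is T. ✓
w1: ◇q is T, q is F. ✗
w2: ◇q is T, q is F. ✗
Satisfying worlds: {w0}.
So ◇q ∧ q fails at the other 2 worlds.

2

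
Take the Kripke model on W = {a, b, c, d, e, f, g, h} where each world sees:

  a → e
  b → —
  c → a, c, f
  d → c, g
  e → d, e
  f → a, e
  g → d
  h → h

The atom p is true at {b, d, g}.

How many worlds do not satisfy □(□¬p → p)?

4

a: successors {e}; □¬p → p there: e:T. ✓
b: no successors, so □(□¬p → p) holds vacuously. ✓
c: successors {a, c, f}; □¬p → p there: a:F, c:F, f:F. ✗
d: successors {c, g}; □¬p → p there: c:F, g:T. ✗
e: successors {d, e}; □¬p → p there: d:T, e:T. ✓
f: successors {a, e}; □¬p → p there: a:F, e:T. ✗
g: successors {d}; □¬p → p there: d:T. ✓
h: successors {h}; □¬p → p there: h:F. ✗
Satisfying worlds: {a, b, e, g}.
So □(□¬p → p) fails at the other 4 worlds.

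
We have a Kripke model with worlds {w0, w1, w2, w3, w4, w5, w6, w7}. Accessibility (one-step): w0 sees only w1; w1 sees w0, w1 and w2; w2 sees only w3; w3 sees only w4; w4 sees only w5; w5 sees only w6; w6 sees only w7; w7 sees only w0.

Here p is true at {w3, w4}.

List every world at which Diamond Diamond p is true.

{w1, w2}

w0: successors {w1}; Diamond p there: w1:F. ✗
w1: successors {w0, w1, w2}; Diamond p there: w0:F, w1:F, w2:T. ✓
w2: successors {w3}; Diamond p there: w3:T. ✓
w3: successors {w4}; Diamond p there: w4:F. ✗
w4: successors {w5}; Diamond p there: w5:F. ✗
w5: successors {w6}; Diamond p there: w6:F. ✗
w6: successors {w7}; Diamond p there: w7:F. ✗
w7: successors {w0}; Diamond p there: w0:F. ✗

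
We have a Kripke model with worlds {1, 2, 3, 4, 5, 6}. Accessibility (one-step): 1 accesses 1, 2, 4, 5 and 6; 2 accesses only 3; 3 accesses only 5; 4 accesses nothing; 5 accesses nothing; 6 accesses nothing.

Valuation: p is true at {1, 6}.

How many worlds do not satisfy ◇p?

5

1: successors {1, 2, 4, 5, 6}; p there: 1:T, 2:F, 4:F, 5:F, 6:T. ✓
2: successors {3}; p there: 3:F. ✗
3: successors {5}; p there: 5:F. ✗
4: no successors, so ◇p fails. ✗
5: no successors, so ◇p fails. ✗
6: no successors, so ◇p fails. ✗
Satisfying worlds: {1}.
So ◇p fails at the other 5 worlds.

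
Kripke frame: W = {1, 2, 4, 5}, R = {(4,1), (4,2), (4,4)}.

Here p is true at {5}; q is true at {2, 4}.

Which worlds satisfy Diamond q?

1: no successors, so Diamond q fails. ✗
2: no successors, so Diamond q fails. ✗
4: successors {1, 2, 4}; q there: 1:F, 2:T, 4:T. ✓
5: no successors, so Diamond q fails. ✗

{4}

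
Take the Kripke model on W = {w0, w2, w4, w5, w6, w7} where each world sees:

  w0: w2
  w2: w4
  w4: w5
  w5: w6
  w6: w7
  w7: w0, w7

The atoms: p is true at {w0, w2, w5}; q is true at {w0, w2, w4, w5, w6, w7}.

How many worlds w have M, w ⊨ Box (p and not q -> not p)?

6

w0: successors {w2}; p and not q -> not p there: w2:T. ✓
w2: successors {w4}; p and not q -> not p there: w4:T. ✓
w4: successors {w5}; p and not q -> not p there: w5:T. ✓
w5: successors {w6}; p and not q -> not p there: w6:T. ✓
w6: successors {w7}; p and not q -> not p there: w7:T. ✓
w7: successors {w0, w7}; p and not q -> not p there: w0:T, w7:T. ✓
Satisfying worlds: {w0, w2, w4, w5, w6, w7}.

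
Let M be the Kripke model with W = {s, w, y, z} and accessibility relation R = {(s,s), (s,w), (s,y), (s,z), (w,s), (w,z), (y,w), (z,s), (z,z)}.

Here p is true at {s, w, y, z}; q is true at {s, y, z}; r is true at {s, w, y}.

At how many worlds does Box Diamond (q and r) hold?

3

s: successors {s, w, y, z}; Diamond (q and r) there: s:T, w:T, y:F, z:T. ✗
w: successors {s, z}; Diamond (q and r) there: s:T, z:T. ✓
y: successors {w}; Diamond (q and r) there: w:T. ✓
z: successors {s, z}; Diamond (q and r) there: s:T, z:T. ✓
Satisfying worlds: {w, y, z}.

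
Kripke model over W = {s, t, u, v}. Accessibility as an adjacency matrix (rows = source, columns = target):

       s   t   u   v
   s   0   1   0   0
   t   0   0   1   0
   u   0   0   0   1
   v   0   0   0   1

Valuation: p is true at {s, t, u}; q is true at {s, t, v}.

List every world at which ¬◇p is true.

s: ◇p is T. ✗
t: ◇p is T. ✗
u: ◇p is F. ✓
v: ◇p is F. ✓

{u, v}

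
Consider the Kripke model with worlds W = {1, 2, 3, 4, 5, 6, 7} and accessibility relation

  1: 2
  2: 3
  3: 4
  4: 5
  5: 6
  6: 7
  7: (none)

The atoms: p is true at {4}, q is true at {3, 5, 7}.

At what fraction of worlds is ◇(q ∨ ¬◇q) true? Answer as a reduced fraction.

1: successors {2}; q ∨ ¬◇q there: 2:F. ✗
2: successors {3}; q ∨ ¬◇q there: 3:T. ✓
3: successors {4}; q ∨ ¬◇q there: 4:F. ✗
4: successors {5}; q ∨ ¬◇q there: 5:T. ✓
5: successors {6}; q ∨ ¬◇q there: 6:F. ✗
6: successors {7}; q ∨ ¬◇q there: 7:T. ✓
7: no successors, so ◇(q ∨ ¬◇q) fails. ✗
That's 3 of 7 worlds, so 3/7.

3/7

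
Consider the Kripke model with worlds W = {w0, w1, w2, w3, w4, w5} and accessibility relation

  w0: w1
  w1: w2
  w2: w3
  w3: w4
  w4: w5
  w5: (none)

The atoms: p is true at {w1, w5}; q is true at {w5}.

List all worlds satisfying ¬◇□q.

{w0, w1, w2, w5}

w0: ◇□q is F. ✓
w1: ◇□q is F. ✓
w2: ◇□q is F. ✓
w3: ◇□q is T. ✗
w4: ◇□q is T. ✗
w5: ◇□q is F. ✓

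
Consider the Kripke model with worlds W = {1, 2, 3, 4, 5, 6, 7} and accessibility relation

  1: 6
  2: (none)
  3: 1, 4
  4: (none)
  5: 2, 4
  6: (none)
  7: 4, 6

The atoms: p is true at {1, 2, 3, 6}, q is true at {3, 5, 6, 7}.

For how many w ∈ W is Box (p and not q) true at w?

3

1: successors {6}; p and not q there: 6:F. ✗
2: no successors, so Box (p and not q) holds vacuously. ✓
3: successors {1, 4}; p and not q there: 1:T, 4:F. ✗
4: no successors, so Box (p and not q) holds vacuously. ✓
5: successors {2, 4}; p and not q there: 2:T, 4:F. ✗
6: no successors, so Box (p and not q) holds vacuously. ✓
7: successors {4, 6}; p and not q there: 4:F, 6:F. ✗
Satisfying worlds: {2, 4, 6}.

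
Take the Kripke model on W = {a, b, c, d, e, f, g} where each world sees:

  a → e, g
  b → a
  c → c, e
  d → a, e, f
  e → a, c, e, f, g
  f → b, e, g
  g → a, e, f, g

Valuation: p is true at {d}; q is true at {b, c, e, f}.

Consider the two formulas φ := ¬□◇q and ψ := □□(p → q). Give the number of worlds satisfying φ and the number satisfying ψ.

For ¬□◇q:
a: □◇q is T. ✗
b: □◇q is T. ✗
c: □◇q is T. ✗
d: □◇q is T. ✗
e: □◇q is T. ✗
f: □◇q is F. ✓
g: □◇q is T. ✗
— 1 world.
For □□(p → q):
a: successors {e, g}; □(p → q) there: e:T, g:T. ✓
b: successors {a}; □(p → q) there: a:T. ✓
c: successors {c, e}; □(p → q) there: c:T, e:T. ✓
d: successors {a, e, f}; □(p → q) there: a:T, e:T, f:T. ✓
e: successors {a, c, e, f, g}; □(p → q) there: a:T, c:T, e:T, f:T, g:T. ✓
f: successors {b, e, g}; □(p → q) there: b:T, e:T, g:T. ✓
g: successors {a, e, f, g}; □(p → q) there: a:T, e:T, f:T, g:T. ✓
— 7 worlds.

1 and 7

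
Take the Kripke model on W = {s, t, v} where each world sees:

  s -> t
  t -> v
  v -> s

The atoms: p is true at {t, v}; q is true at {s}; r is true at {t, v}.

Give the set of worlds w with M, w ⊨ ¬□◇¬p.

s: □◇¬p is F. ✓
t: □◇¬p is T. ✗
v: □◇¬p is F. ✓

{s, v}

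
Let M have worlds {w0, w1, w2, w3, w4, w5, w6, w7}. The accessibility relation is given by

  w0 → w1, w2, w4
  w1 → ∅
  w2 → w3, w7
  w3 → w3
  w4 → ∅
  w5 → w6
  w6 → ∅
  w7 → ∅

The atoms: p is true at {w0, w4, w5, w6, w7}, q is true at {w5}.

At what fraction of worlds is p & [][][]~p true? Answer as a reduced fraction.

w0: p is T, [][][]~p is T. ✓
w1: p is F, [][][]~p is T. ✗
w2: p is F, [][][]~p is T. ✗
w3: p is F, [][][]~p is T. ✗
w4: p is T, [][][]~p is T. ✓
w5: p is T, [][][]~p is T. ✓
w6: p is T, [][][]~p is T. ✓
w7: p is T, [][][]~p is T. ✓
That's 5 of 8 worlds, so 5/8.

5/8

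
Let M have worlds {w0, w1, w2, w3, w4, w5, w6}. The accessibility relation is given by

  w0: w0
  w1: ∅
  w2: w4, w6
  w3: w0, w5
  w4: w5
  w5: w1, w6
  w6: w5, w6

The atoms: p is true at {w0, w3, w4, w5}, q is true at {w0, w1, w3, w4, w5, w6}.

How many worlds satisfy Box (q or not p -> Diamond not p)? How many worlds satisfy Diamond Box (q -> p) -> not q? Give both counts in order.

For Box (q or not p -> Diamond not p):
w0: successors {w0}; q or not p -> Diamond not p there: w0:F. ✗
w1: no successors, so Box (q or not p -> Diamond not p) holds vacuously. ✓
w2: successors {w4, w6}; q or not p -> Diamond not p there: w4:F, w6:T. ✗
w3: successors {w0, w5}; q or not p -> Diamond not p there: w0:F, w5:T. ✗
w4: successors {w5}; q or not p -> Diamond not p there: w5:T. ✓
w5: successors {w1, w6}; q or not p -> Diamond not p there: w1:F, w6:T. ✗
w6: successors {w5, w6}; q or not p -> Diamond not p there: w5:T, w6:T. ✓
— 3 worlds.
For Diamond Box (q -> p) -> not q:
w0: Diamond Box (q -> p) is T, not q is F. ✗
w1: Diamond Box (q -> p) is F, not q is F. ✓
w2: Diamond Box (q -> p) is T, not q is T. ✓
w3: Diamond Box (q -> p) is T, not q is F. ✗
w4: Diamond Box (q -> p) is F, not q is F. ✓
w5: Diamond Box (q -> p) is T, not q is F. ✗
w6: Diamond Box (q -> p) is F, not q is F. ✓
— 4 worlds.

3 and 4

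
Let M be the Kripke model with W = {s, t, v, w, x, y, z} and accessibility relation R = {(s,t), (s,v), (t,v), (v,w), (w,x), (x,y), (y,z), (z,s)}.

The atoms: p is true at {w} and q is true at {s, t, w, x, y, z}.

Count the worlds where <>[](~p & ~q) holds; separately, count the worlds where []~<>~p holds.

1 and 1

For <>[](~p & ~q):
s: successors {t, v}; [](~p & ~q) there: t:T, v:F. ✓
t: successors {v}; [](~p & ~q) there: v:F. ✗
v: successors {w}; [](~p & ~q) there: w:F. ✗
w: successors {x}; [](~p & ~q) there: x:F. ✗
x: successors {y}; [](~p & ~q) there: y:F. ✗
y: successors {z}; [](~p & ~q) there: z:F. ✗
z: successors {s}; [](~p & ~q) there: s:F. ✗
— 1 world.
For []~<>~p:
s: successors {t, v}; ~<>~p there: t:F, v:T. ✗
t: successors {v}; ~<>~p there: v:T. ✓
v: successors {w}; ~<>~p there: w:F. ✗
w: successors {x}; ~<>~p there: x:F. ✗
x: successors {y}; ~<>~p there: y:F. ✗
y: successors {z}; ~<>~p there: z:F. ✗
z: successors {s}; ~<>~p there: s:F. ✗
— 1 world.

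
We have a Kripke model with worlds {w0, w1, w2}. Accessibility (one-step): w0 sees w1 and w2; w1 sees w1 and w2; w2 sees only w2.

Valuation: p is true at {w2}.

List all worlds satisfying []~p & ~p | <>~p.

w0: []~p & ~p is F, <>~p is T. ✓
w1: []~p & ~p is F, <>~p is T. ✓
w2: []~p & ~p is F, <>~p is F. ✗

{w0, w1}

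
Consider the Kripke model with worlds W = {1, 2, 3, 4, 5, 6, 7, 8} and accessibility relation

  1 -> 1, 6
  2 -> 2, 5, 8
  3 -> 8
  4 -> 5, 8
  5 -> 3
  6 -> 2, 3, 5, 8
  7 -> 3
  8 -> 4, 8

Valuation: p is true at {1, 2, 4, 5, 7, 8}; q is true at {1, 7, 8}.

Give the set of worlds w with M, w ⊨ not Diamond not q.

{3}

1: Diamond not q is T. ✗
2: Diamond not q is T. ✗
3: Diamond not q is F. ✓
4: Diamond not q is T. ✗
5: Diamond not q is T. ✗
6: Diamond not q is T. ✗
7: Diamond not q is T. ✗
8: Diamond not q is T. ✗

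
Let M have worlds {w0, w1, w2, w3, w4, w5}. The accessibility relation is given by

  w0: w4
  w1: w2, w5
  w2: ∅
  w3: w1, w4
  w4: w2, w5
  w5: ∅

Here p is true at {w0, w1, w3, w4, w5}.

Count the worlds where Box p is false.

2

w0: successors {w4}; p there: w4:T. ✓
w1: successors {w2, w5}; p there: w2:F, w5:T. ✗
w2: no successors, so Box p holds vacuously. ✓
w3: successors {w1, w4}; p there: w1:T, w4:T. ✓
w4: successors {w2, w5}; p there: w2:F, w5:T. ✗
w5: no successors, so Box p holds vacuously. ✓
Satisfying worlds: {w0, w2, w3, w5}.
So Box p fails at the other 2 worlds.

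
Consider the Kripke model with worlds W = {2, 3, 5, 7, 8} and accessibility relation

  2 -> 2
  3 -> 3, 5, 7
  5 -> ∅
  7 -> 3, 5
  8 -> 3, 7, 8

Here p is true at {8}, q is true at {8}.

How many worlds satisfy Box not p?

4

2: successors {2}; not p there: 2:T. ✓
3: successors {3, 5, 7}; not p there: 3:T, 5:T, 7:T. ✓
5: no successors, so Box not p holds vacuously. ✓
7: successors {3, 5}; not p there: 3:T, 5:T. ✓
8: successors {3, 7, 8}; not p there: 3:T, 7:T, 8:F. ✗
Satisfying worlds: {2, 3, 5, 7}.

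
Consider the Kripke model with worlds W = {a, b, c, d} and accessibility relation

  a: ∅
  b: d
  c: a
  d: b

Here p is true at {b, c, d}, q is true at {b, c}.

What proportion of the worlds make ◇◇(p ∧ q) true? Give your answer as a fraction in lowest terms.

a: no successors, so ◇◇(p ∧ q) fails. ✗
b: successors {d}; ◇(p ∧ q) there: d:T. ✓
c: successors {a}; ◇(p ∧ q) there: a:F. ✗
d: successors {b}; ◇(p ∧ q) there: b:F. ✗
That's 1 of 4 worlds, so 1/4.

1/4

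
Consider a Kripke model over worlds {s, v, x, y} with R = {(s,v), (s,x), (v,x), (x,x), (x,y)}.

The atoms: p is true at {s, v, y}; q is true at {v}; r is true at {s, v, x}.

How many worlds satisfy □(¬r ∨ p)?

s: successors {v, x}; ¬r ∨ p there: v:T, x:F. ✗
v: successors {x}; ¬r ∨ p there: x:F. ✗
x: successors {x, y}; ¬r ∨ p there: x:F, y:T. ✗
y: no successors, so □(¬r ∨ p) holds vacuously. ✓
Satisfying worlds: {y}.

1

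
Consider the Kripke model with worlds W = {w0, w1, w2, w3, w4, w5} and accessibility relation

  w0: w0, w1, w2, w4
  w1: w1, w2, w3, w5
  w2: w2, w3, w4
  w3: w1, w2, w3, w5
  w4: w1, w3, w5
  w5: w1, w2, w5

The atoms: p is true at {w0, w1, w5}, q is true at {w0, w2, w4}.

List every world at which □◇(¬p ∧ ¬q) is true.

{w2}

w0: successors {w0, w1, w2, w4}; ◇(¬p ∧ ¬q) there: w0:F, w1:T, w2:T, w4:T. ✗
w1: successors {w1, w2, w3, w5}; ◇(¬p ∧ ¬q) there: w1:T, w2:T, w3:T, w5:F. ✗
w2: successors {w2, w3, w4}; ◇(¬p ∧ ¬q) there: w2:T, w3:T, w4:T. ✓
w3: successors {w1, w2, w3, w5}; ◇(¬p ∧ ¬q) there: w1:T, w2:T, w3:T, w5:F. ✗
w4: successors {w1, w3, w5}; ◇(¬p ∧ ¬q) there: w1:T, w3:T, w5:F. ✗
w5: successors {w1, w2, w5}; ◇(¬p ∧ ¬q) there: w1:T, w2:T, w5:F. ✗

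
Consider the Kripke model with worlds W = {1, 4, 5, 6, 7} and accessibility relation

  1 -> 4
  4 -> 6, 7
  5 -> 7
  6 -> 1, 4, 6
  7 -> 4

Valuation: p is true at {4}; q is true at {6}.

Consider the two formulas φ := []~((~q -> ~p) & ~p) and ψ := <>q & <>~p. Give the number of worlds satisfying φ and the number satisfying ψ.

2 and 2

For []~((~q -> ~p) & ~p):
1: successors {4}; ~((~q -> ~p) & ~p) there: 4:T. ✓
4: successors {6, 7}; ~((~q -> ~p) & ~p) there: 6:F, 7:F. ✗
5: successors {7}; ~((~q -> ~p) & ~p) there: 7:F. ✗
6: successors {1, 4, 6}; ~((~q -> ~p) & ~p) there: 1:F, 4:T, 6:F. ✗
7: successors {4}; ~((~q -> ~p) & ~p) there: 4:T. ✓
— 2 worlds.
For <>q & <>~p:
1: <>q is F, <>~p is F. ✗
4: <>q is T, <>~p is T. ✓
5: <>q is F, <>~p is T. ✗
6: <>q is T, <>~p is T. ✓
7: <>q is F, <>~p is F. ✗
— 2 worlds.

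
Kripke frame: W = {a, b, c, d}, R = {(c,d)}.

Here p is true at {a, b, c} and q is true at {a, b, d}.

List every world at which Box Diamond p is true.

{a, b, d}

a: no successors, so Box Diamond p holds vacuously. ✓
b: no successors, so Box Diamond p holds vacuously. ✓
c: successors {d}; Diamond p there: d:F. ✗
d: no successors, so Box Diamond p holds vacuously. ✓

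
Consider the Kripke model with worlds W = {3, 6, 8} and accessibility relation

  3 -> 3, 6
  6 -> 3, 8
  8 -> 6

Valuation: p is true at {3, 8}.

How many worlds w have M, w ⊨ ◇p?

2

3: successors {3, 6}; p there: 3:T, 6:F. ✓
6: successors {3, 8}; p there: 3:T, 8:T. ✓
8: successors {6}; p there: 6:F. ✗
Satisfying worlds: {3, 6}.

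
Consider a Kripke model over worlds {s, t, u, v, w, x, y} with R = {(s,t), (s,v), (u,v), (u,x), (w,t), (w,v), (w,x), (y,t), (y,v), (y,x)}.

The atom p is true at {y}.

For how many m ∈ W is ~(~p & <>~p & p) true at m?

s: ~p & <>~p & p is F. ✓
t: ~p & <>~p & p is F. ✓
u: ~p & <>~p & p is F. ✓
v: ~p & <>~p & p is F. ✓
w: ~p & <>~p & p is F. ✓
x: ~p & <>~p & p is F. ✓
y: ~p & <>~p & p is F. ✓
Satisfying worlds: {s, t, u, v, w, x, y}.

7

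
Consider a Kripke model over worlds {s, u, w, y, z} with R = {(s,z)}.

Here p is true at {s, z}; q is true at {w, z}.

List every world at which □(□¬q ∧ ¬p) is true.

s: successors {z}; □¬q ∧ ¬p there: z:F. ✗
u: no successors, so □(□¬q ∧ ¬p) holds vacuously. ✓
w: no successors, so □(□¬q ∧ ¬p) holds vacuously. ✓
y: no successors, so □(□¬q ∧ ¬p) holds vacuously. ✓
z: no successors, so □(□¬q ∧ ¬p) holds vacuously. ✓

{u, w, y, z}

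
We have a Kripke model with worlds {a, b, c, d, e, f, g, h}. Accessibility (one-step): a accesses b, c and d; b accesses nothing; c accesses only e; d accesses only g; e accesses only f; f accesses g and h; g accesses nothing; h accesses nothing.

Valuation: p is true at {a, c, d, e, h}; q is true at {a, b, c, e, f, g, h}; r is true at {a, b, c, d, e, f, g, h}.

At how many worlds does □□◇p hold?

a: successors {b, c, d}; □◇p there: b:T, c:F, d:F. ✗
b: no successors, so □□◇p holds vacuously. ✓
c: successors {e}; □◇p there: e:T. ✓
d: successors {g}; □◇p there: g:T. ✓
e: successors {f}; □◇p there: f:F. ✗
f: successors {g, h}; □◇p there: g:T, h:T. ✓
g: no successors, so □□◇p holds vacuously. ✓
h: no successors, so □□◇p holds vacuously. ✓
Satisfying worlds: {b, c, d, f, g, h}.

6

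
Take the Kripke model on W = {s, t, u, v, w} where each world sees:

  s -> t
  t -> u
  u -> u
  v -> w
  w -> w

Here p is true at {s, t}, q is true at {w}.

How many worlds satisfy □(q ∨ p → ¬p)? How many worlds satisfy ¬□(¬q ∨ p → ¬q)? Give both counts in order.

For □(q ∨ p → ¬p):
s: successors {t}; q ∨ p → ¬p there: t:F. ✗
t: successors {u}; q ∨ p → ¬p there: u:T. ✓
u: successors {u}; q ∨ p → ¬p there: u:T. ✓
v: successors {w}; q ∨ p → ¬p there: w:T. ✓
w: successors {w}; q ∨ p → ¬p there: w:T. ✓
— 4 worlds.
For ¬□(¬q ∨ p → ¬q):
s: □(¬q ∨ p → ¬q) is T. ✗
t: □(¬q ∨ p → ¬q) is T. ✗
u: □(¬q ∨ p → ¬q) is T. ✗
v: □(¬q ∨ p → ¬q) is T. ✗
w: □(¬q ∨ p → ¬q) is T. ✗
— 0 worlds.

4 and 0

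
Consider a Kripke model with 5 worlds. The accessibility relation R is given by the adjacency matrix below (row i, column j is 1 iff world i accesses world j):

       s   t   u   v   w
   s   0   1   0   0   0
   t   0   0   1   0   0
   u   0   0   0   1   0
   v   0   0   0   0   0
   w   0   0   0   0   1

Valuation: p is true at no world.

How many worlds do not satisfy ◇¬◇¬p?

4

s: successors {t}; ¬◇¬p there: t:F. ✗
t: successors {u}; ¬◇¬p there: u:F. ✗
u: successors {v}; ¬◇¬p there: v:T. ✓
v: no successors, so ◇¬◇¬p fails. ✗
w: successors {w}; ¬◇¬p there: w:F. ✗
Satisfying worlds: {u}.
So ◇¬◇¬p fails at the other 4 worlds.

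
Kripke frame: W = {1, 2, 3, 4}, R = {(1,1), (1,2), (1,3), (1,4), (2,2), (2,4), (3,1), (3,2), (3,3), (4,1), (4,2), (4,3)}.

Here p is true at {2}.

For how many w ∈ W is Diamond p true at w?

4

1: successors {1, 2, 3, 4}; p there: 1:F, 2:T, 3:F, 4:F. ✓
2: successors {2, 4}; p there: 2:T, 4:F. ✓
3: successors {1, 2, 3}; p there: 1:F, 2:T, 3:F. ✓
4: successors {1, 2, 3}; p there: 1:F, 2:T, 3:F. ✓
Satisfying worlds: {1, 2, 3, 4}.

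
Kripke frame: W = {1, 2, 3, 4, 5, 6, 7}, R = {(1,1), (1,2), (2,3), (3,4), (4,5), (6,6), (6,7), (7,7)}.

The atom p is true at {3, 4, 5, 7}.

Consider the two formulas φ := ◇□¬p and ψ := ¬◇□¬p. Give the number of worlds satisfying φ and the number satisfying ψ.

2 and 5

For ◇□¬p:
1: successors {1, 2}; □¬p there: 1:T, 2:F. ✓
2: successors {3}; □¬p there: 3:F. ✗
3: successors {4}; □¬p there: 4:F. ✗
4: successors {5}; □¬p there: 5:T. ✓
5: no successors, so ◇□¬p fails. ✗
6: successors {6, 7}; □¬p there: 6:F, 7:F. ✗
7: successors {7}; □¬p there: 7:F. ✗
— 2 worlds.
For ¬◇□¬p:
1: ◇□¬p is T. ✗
2: ◇□¬p is F. ✓
3: ◇□¬p is F. ✓
4: ◇□¬p is T. ✗
5: ◇□¬p is F. ✓
6: ◇□¬p is F. ✓
7: ◇□¬p is F. ✓
— 5 worlds.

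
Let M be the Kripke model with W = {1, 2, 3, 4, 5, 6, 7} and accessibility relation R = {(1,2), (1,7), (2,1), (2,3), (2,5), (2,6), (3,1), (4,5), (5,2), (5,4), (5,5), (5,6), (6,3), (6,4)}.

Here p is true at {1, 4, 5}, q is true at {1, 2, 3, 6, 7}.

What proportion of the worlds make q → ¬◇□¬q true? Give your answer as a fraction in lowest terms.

5/7

1: q is T, ¬◇□¬q is F. ✗
2: q is T, ¬◇□¬q is T. ✓
3: q is T, ¬◇□¬q is T. ✓
4: q is F, ¬◇□¬q is T. ✓
5: q is F, ¬◇□¬q is F. ✓
6: q is T, ¬◇□¬q is F. ✗
7: q is T, ¬◇□¬q is T. ✓
That's 5 of 7 worlds, so 5/7.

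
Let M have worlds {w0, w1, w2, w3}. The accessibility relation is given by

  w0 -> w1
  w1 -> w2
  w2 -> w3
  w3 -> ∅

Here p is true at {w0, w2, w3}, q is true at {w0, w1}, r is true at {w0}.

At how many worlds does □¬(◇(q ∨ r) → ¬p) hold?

1

w0: successors {w1}; ¬(◇(q ∨ r) → ¬p) there: w1:F. ✗
w1: successors {w2}; ¬(◇(q ∨ r) → ¬p) there: w2:F. ✗
w2: successors {w3}; ¬(◇(q ∨ r) → ¬p) there: w3:F. ✗
w3: no successors, so □¬(◇(q ∨ r) → ¬p) holds vacuously. ✓
Satisfying worlds: {w3}.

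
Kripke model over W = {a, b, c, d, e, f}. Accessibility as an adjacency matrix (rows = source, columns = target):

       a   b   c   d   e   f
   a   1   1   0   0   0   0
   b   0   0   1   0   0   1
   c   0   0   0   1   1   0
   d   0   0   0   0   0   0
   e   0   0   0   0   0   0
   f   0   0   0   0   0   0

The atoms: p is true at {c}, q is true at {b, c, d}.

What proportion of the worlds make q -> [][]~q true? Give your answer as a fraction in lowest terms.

a: q is F, [][]~q is F. ✓
b: q is T, [][]~q is F. ✗
c: q is T, [][]~q is T. ✓
d: q is T, [][]~q is T. ✓
e: q is F, [][]~q is T. ✓
f: q is F, [][]~q is T. ✓
That's 5 of 6 worlds, so 5/6.

5/6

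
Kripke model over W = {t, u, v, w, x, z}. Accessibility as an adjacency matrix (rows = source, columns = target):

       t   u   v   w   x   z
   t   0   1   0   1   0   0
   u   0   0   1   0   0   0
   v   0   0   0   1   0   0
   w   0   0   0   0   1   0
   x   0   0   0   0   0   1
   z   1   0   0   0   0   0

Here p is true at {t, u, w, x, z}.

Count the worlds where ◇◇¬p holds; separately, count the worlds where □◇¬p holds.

1 and 0

For ◇◇¬p:
t: successors {u, w}; ◇¬p there: u:T, w:F. ✓
u: successors {v}; ◇¬p there: v:F. ✗
v: successors {w}; ◇¬p there: w:F. ✗
w: successors {x}; ◇¬p there: x:F. ✗
x: successors {z}; ◇¬p there: z:F. ✗
z: successors {t}; ◇¬p there: t:F. ✗
— 1 world.
For □◇¬p:
t: successors {u, w}; ◇¬p there: u:T, w:F. ✗
u: successors {v}; ◇¬p there: v:F. ✗
v: successors {w}; ◇¬p there: w:F. ✗
w: successors {x}; ◇¬p there: x:F. ✗
x: successors {z}; ◇¬p there: z:F. ✗
z: successors {t}; ◇¬p there: t:F. ✗
— 0 worlds.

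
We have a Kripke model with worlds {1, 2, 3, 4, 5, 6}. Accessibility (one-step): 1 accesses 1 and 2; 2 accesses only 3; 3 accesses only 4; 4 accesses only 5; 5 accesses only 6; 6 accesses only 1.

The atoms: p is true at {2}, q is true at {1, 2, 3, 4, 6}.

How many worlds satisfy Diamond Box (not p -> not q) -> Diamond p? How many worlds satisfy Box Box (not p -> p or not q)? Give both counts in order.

5 and 1

For Diamond Box (not p -> not q) -> Diamond p:
1: Diamond Box (not p -> not q) is F, Diamond p is T. ✓
2: Diamond Box (not p -> not q) is F, Diamond p is F. ✓
3: Diamond Box (not p -> not q) is T, Diamond p is F. ✗
4: Diamond Box (not p -> not q) is F, Diamond p is F. ✓
5: Diamond Box (not p -> not q) is F, Diamond p is F. ✓
6: Diamond Box (not p -> not q) is F, Diamond p is F. ✓
— 5 worlds.
For Box Box (not p -> p or not q):
1: successors {1, 2}; Box (not p -> p or not q) there: 1:F, 2:F. ✗
2: successors {3}; Box (not p -> p or not q) there: 3:F. ✗
3: successors {4}; Box (not p -> p or not q) there: 4:T. ✓
4: successors {5}; Box (not p -> p or not q) there: 5:F. ✗
5: successors {6}; Box (not p -> p or not q) there: 6:F. ✗
6: successors {1}; Box (not p -> p or not q) there: 1:F. ✗
— 1 world.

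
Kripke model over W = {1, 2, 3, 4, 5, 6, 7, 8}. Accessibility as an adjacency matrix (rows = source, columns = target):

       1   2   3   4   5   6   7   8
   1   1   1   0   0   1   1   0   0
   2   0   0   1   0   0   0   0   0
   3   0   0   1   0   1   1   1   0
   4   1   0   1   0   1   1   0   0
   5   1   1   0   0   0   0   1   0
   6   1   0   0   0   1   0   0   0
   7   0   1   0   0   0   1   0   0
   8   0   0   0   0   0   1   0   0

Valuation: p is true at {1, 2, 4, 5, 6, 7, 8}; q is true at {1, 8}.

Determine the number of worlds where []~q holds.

4

1: successors {1, 2, 5, 6}; ~q there: 1:F, 2:T, 5:T, 6:T. ✗
2: successors {3}; ~q there: 3:T. ✓
3: successors {3, 5, 6, 7}; ~q there: 3:T, 5:T, 6:T, 7:T. ✓
4: successors {1, 3, 5, 6}; ~q there: 1:F, 3:T, 5:T, 6:T. ✗
5: successors {1, 2, 7}; ~q there: 1:F, 2:T, 7:T. ✗
6: successors {1, 5}; ~q there: 1:F, 5:T. ✗
7: successors {2, 6}; ~q there: 2:T, 6:T. ✓
8: successors {6}; ~q there: 6:T. ✓
Satisfying worlds: {2, 3, 7, 8}.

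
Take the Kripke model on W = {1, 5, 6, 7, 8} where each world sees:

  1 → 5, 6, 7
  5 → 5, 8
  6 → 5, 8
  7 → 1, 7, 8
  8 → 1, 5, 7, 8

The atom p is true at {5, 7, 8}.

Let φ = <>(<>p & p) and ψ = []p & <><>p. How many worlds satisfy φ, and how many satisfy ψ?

For <>(<>p & p):
1: successors {5, 6, 7}; <>p & p there: 5:T, 6:F, 7:T. ✓
5: successors {5, 8}; <>p & p there: 5:T, 8:T. ✓
6: successors {5, 8}; <>p & p there: 5:T, 8:T. ✓
7: successors {1, 7, 8}; <>p & p there: 1:F, 7:T, 8:T. ✓
8: successors {1, 5, 7, 8}; <>p & p there: 1:F, 5:T, 7:T, 8:T. ✓
— 5 worlds.
For []p & <><>p:
1: []p is F, <><>p is T. ✗
5: []p is T, <><>p is T. ✓
6: []p is T, <><>p is T. ✓
7: []p is F, <><>p is T. ✗
8: []p is F, <><>p is T. ✗
— 2 worlds.

5 and 2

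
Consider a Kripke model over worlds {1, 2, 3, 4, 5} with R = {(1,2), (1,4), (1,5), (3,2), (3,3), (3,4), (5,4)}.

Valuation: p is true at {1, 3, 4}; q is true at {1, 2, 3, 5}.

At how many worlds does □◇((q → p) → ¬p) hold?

1: successors {2, 4, 5}; ◇((q → p) → ¬p) there: 2:F, 4:F, 5:F. ✗
2: no successors, so □◇((q → p) → ¬p) holds vacuously. ✓
3: successors {2, 3, 4}; ◇((q → p) → ¬p) there: 2:F, 3:T, 4:F. ✗
4: no successors, so □◇((q → p) → ¬p) holds vacuously. ✓
5: successors {4}; ◇((q → p) → ¬p) there: 4:F. ✗
Satisfying worlds: {2, 4}.

2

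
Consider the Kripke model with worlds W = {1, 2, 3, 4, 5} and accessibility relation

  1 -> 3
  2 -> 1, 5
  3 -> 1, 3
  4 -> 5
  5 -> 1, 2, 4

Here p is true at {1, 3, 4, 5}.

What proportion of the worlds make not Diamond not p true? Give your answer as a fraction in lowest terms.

4/5

1: Diamond not p is F. ✓
2: Diamond not p is F. ✓
3: Diamond not p is F. ✓
4: Diamond not p is F. ✓
5: Diamond not p is T. ✗
That's 4 of 5 worlds, so 4/5.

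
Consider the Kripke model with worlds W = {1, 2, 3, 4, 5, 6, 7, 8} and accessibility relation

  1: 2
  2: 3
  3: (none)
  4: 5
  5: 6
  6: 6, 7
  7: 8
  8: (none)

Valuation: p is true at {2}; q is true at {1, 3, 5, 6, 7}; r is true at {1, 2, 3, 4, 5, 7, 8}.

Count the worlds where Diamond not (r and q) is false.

1: successors {2}; not (r and q) there: 2:T. ✓
2: successors {3}; not (r and q) there: 3:F. ✗
3: no successors, so Diamond not (r and q) fails. ✗
4: successors {5}; not (r and q) there: 5:F. ✗
5: successors {6}; not (r and q) there: 6:T. ✓
6: successors {6, 7}; not (r and q) there: 6:T, 7:F. ✓
7: successors {8}; not (r and q) there: 8:T. ✓
8: no successors, so Diamond not (r and q) fails. ✗
Satisfying worlds: {1, 5, 6, 7}.
So Diamond not (r and q) fails at the other 4 worlds.

4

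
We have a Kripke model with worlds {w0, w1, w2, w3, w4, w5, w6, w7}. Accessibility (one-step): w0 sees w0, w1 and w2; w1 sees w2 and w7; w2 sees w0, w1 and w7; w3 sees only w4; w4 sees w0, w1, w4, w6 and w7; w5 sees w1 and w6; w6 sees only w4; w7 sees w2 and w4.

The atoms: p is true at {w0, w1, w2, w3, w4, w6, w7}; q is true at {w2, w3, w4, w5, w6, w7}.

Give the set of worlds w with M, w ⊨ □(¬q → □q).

{w1, w3, w5, w6, w7}

w0: successors {w0, w1, w2}; ¬q → □q there: w0:F, w1:T, w2:T. ✗
w1: successors {w2, w7}; ¬q → □q there: w2:T, w7:T. ✓
w2: successors {w0, w1, w7}; ¬q → □q there: w0:F, w1:T, w7:T. ✗
w3: successors {w4}; ¬q → □q there: w4:T. ✓
w4: successors {w0, w1, w4, w6, w7}; ¬q → □q there: w0:F, w1:T, w4:T, w6:T, w7:T. ✗
w5: successors {w1, w6}; ¬q → □q there: w1:T, w6:T. ✓
w6: successors {w4}; ¬q → □q there: w4:T. ✓
w7: successors {w2, w4}; ¬q → □q there: w2:T, w4:T. ✓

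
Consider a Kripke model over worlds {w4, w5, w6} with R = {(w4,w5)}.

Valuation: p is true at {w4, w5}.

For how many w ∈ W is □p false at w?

0

w4: successors {w5}; p there: w5:T. ✓
w5: no successors, so □p holds vacuously. ✓
w6: no successors, so □p holds vacuously. ✓
Satisfying worlds: {w4, w5, w6}.
So □p fails at the other 0 worlds.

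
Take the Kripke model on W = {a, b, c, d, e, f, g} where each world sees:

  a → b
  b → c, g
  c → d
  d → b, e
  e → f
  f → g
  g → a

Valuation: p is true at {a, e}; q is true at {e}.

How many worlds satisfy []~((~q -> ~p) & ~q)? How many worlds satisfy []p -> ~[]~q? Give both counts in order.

For []~((~q -> ~p) & ~q):
a: successors {b}; ~((~q -> ~p) & ~q) there: b:F. ✗
b: successors {c, g}; ~((~q -> ~p) & ~q) there: c:F, g:F. ✗
c: successors {d}; ~((~q -> ~p) & ~q) there: d:F. ✗
d: successors {b, e}; ~((~q -> ~p) & ~q) there: b:F, e:T. ✗
e: successors {f}; ~((~q -> ~p) & ~q) there: f:F. ✗
f: successors {g}; ~((~q -> ~p) & ~q) there: g:F. ✗
g: successors {a}; ~((~q -> ~p) & ~q) there: a:T. ✓
— 1 world.
For []p -> ~[]~q:
a: []p is F, ~[]~q is F. ✓
b: []p is F, ~[]~q is F. ✓
c: []p is F, ~[]~q is F. ✓
d: []p is F, ~[]~q is T. ✓
e: []p is F, ~[]~q is F. ✓
f: []p is F, ~[]~q is F. ✓
g: []p is T, ~[]~q is F. ✗
— 6 worlds.

1 and 6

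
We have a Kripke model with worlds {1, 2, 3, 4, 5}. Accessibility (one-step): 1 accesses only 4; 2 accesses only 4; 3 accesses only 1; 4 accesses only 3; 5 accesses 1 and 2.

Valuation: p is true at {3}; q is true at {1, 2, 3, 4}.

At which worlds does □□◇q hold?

{1, 2, 3, 4, 5}

1: successors {4}; □◇q there: 4:T. ✓
2: successors {4}; □◇q there: 4:T. ✓
3: successors {1}; □◇q there: 1:T. ✓
4: successors {3}; □◇q there: 3:T. ✓
5: successors {1, 2}; □◇q there: 1:T, 2:T. ✓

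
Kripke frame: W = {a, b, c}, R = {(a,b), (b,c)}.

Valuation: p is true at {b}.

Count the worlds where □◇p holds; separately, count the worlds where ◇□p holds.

For □◇p:
a: successors {b}; ◇p there: b:F. ✗
b: successors {c}; ◇p there: c:F. ✗
c: no successors, so □◇p holds vacuously. ✓
— 1 world.
For ◇□p:
a: successors {b}; □p there: b:F. ✗
b: successors {c}; □p there: c:T. ✓
c: no successors, so ◇□p fails. ✗
— 1 world.

1 and 1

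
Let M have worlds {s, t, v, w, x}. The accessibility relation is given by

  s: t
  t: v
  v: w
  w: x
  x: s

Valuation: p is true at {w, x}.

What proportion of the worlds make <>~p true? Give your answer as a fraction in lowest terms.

s: successors {t}; ~p there: t:T. ✓
t: successors {v}; ~p there: v:T. ✓
v: successors {w}; ~p there: w:F. ✗
w: successors {x}; ~p there: x:F. ✗
x: successors {s}; ~p there: s:T. ✓
That's 3 of 5 worlds, so 3/5.

3/5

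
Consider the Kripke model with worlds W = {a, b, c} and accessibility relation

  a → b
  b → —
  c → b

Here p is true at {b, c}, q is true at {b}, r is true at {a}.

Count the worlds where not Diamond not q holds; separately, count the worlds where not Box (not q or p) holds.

3 and 0

For not Diamond not q:
a: Diamond not q is F. ✓
b: Diamond not q is F. ✓
c: Diamond not q is F. ✓
— 3 worlds.
For not Box (not q or p):
a: Box (not q or p) is T. ✗
b: Box (not q or p) is T. ✗
c: Box (not q or p) is T. ✗
— 0 worlds.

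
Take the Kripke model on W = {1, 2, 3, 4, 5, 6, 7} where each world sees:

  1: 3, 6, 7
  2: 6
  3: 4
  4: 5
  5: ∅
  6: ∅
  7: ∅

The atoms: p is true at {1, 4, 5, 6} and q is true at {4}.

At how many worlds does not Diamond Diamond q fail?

1

1: Diamond Diamond q is T. ✗
2: Diamond Diamond q is F. ✓
3: Diamond Diamond q is F. ✓
4: Diamond Diamond q is F. ✓
5: Diamond Diamond q is F. ✓
6: Diamond Diamond q is F. ✓
7: Diamond Diamond q is F. ✓
Satisfying worlds: {2, 3, 4, 5, 6, 7}.
So not Diamond Diamond q fails at the other 1 world.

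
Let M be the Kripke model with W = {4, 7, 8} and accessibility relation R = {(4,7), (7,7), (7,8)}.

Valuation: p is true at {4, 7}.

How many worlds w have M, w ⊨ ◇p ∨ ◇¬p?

4: ◇p is T, ◇¬p is F. ✓
7: ◇p is T, ◇¬p is T. ✓
8: ◇p is F, ◇¬p is F. ✗
Satisfying worlds: {4, 7}.

2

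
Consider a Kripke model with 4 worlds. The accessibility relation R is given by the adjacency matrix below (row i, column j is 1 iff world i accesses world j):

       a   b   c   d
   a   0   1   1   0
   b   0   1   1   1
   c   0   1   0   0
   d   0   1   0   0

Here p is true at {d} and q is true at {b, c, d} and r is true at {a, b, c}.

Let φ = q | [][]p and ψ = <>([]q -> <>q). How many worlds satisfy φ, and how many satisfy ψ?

For q | [][]p:
a: q is F, [][]p is F. ✗
b: q is T, [][]p is F. ✓
c: q is T, [][]p is F. ✓
d: q is T, [][]p is F. ✓
— 3 worlds.
For <>([]q -> <>q):
a: successors {b, c}; []q -> <>q there: b:T, c:T. ✓
b: successors {b, c, d}; []q -> <>q there: b:T, c:T, d:T. ✓
c: successors {b}; []q -> <>q there: b:T. ✓
d: successors {b}; []q -> <>q there: b:T. ✓
— 4 worlds.

3 and 4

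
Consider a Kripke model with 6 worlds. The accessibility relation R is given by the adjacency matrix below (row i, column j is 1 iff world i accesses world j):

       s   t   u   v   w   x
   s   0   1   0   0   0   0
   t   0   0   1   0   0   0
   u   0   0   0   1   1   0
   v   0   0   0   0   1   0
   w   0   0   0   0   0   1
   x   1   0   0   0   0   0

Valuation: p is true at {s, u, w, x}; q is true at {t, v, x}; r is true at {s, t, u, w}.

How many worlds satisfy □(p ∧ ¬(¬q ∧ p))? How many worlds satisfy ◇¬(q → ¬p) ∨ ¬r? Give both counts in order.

1 and 3

For □(p ∧ ¬(¬q ∧ p)):
s: successors {t}; p ∧ ¬(¬q ∧ p) there: t:F. ✗
t: successors {u}; p ∧ ¬(¬q ∧ p) there: u:F. ✗
u: successors {v, w}; p ∧ ¬(¬q ∧ p) there: v:F, w:F. ✗
v: successors {w}; p ∧ ¬(¬q ∧ p) there: w:F. ✗
w: successors {x}; p ∧ ¬(¬q ∧ p) there: x:T. ✓
x: successors {s}; p ∧ ¬(¬q ∧ p) there: s:F. ✗
— 1 world.
For ◇¬(q → ¬p) ∨ ¬r:
s: ◇¬(q → ¬p) is F, ¬r is F. ✗
t: ◇¬(q → ¬p) is F, ¬r is F. ✗
u: ◇¬(q → ¬p) is F, ¬r is F. ✗
v: ◇¬(q → ¬p) is F, ¬r is T. ✓
w: ◇¬(q → ¬p) is T, ¬r is F. ✓
x: ◇¬(q → ¬p) is F, ¬r is T. ✓
— 3 worlds.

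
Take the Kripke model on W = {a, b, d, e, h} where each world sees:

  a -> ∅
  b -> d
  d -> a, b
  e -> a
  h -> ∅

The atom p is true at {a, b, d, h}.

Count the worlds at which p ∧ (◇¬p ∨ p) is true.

a: p is T, ◇¬p ∨ p is T. ✓
b: p is T, ◇¬p ∨ p is T. ✓
d: p is T, ◇¬p ∨ p is T. ✓
e: p is F, ◇¬p ∨ p is F. ✗
h: p is T, ◇¬p ∨ p is T. ✓
Satisfying worlds: {a, b, d, h}.

4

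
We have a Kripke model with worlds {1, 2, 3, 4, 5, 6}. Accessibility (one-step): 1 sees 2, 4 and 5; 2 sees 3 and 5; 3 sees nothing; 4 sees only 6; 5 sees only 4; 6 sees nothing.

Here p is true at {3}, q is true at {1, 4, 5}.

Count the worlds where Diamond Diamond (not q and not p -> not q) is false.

1: successors {2, 4, 5}; Diamond (not q and not p -> not q) there: 2:T, 4:T, 5:T. ✓
2: successors {3, 5}; Diamond (not q and not p -> not q) there: 3:F, 5:T. ✓
3: no successors, so Diamond Diamond (not q and not p -> not q) fails. ✗
4: successors {6}; Diamond (not q and not p -> not q) there: 6:F. ✗
5: successors {4}; Diamond (not q and not p -> not q) there: 4:T. ✓
6: no successors, so Diamond Diamond (not q and not p -> not q) fails. ✗
Satisfying worlds: {1, 2, 5}.
So Diamond Diamond (not q and not p -> not q) fails at the other 3 worlds.

3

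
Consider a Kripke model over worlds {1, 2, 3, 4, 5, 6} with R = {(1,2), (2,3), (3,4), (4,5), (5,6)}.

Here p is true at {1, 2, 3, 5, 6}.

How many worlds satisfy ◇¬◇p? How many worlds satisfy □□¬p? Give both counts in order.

For ◇¬◇p:
1: successors {2}; ¬◇p there: 2:F. ✗
2: successors {3}; ¬◇p there: 3:T. ✓
3: successors {4}; ¬◇p there: 4:F. ✗
4: successors {5}; ¬◇p there: 5:F. ✗
5: successors {6}; ¬◇p there: 6:T. ✓
6: no successors, so ◇¬◇p fails. ✗
— 2 worlds.
For □□¬p:
1: successors {2}; □¬p there: 2:F. ✗
2: successors {3}; □¬p there: 3:T. ✓
3: successors {4}; □¬p there: 4:F. ✗
4: successors {5}; □¬p there: 5:F. ✗
5: successors {6}; □¬p there: 6:T. ✓
6: no successors, so □□¬p holds vacuously. ✓
— 3 worlds.

2 and 3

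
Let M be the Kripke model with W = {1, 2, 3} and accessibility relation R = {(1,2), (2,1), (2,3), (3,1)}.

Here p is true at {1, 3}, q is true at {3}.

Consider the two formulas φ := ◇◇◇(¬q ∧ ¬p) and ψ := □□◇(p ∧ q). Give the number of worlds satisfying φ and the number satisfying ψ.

2 and 1

For ◇◇◇(¬q ∧ ¬p):
1: successors {2}; ◇◇(¬q ∧ ¬p) there: 2:T. ✓
2: successors {1, 3}; ◇◇(¬q ∧ ¬p) there: 1:F, 3:T. ✓
3: successors {1}; ◇◇(¬q ∧ ¬p) there: 1:F. ✗
— 2 worlds.
For □□◇(p ∧ q):
1: successors {2}; □◇(p ∧ q) there: 2:F. ✗
2: successors {1, 3}; □◇(p ∧ q) there: 1:T, 3:F. ✗
3: successors {1}; □◇(p ∧ q) there: 1:T. ✓
— 1 world.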